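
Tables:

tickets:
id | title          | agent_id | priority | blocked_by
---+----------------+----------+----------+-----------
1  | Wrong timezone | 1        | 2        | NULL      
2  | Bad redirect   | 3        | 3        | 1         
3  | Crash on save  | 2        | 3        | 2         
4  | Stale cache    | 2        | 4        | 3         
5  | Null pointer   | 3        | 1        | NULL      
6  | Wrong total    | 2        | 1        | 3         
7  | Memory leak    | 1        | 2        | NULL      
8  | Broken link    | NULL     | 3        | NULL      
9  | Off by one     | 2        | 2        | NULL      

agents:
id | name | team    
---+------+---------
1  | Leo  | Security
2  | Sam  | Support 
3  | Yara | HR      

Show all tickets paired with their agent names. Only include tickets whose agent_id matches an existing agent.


INNER JOIN keeps only tickets rows whose agent_id matches an id in agents. Walk through each ticket:
  - ticket 1 (Wrong timezone): agent_id=1 -> matches Leo
  - ticket 2 (Bad redirect): agent_id=3 -> matches Yara
  - ticket 3 (Crash on save): agent_id=2 -> matches Sam
  - ticket 4 (Stale cache): agent_id=2 -> matches Sam
  - ticket 5 (Null pointer): agent_id=3 -> matches Yara
  - ticket 6 (Wrong total): agent_id=2 -> matches Sam
  - ticket 7 (Memory leak): agent_id=1 -> matches Leo
  - ticket 8 (Broken link): agent_id=NULL, no match -> dropped
  - ticket 9 (Off by one): agent_id=2 -> matches Sam
So 1 of 9 rows is dropped.

SQL:
SELECT a.title, b.name AS agent
FROM tickets a
INNER JOIN agents b ON a.agent_id = b.id

Result:
title          | agent
---------------+------
Wrong timezone | Leo  
Bad redirect   | Yara 
Crash on save  | Sam  
Stale cache    | Sam  
Null pointer   | Yara 
Wrong total    | Sam  
Memory leak    | Leo  
Off by one     | Sam  


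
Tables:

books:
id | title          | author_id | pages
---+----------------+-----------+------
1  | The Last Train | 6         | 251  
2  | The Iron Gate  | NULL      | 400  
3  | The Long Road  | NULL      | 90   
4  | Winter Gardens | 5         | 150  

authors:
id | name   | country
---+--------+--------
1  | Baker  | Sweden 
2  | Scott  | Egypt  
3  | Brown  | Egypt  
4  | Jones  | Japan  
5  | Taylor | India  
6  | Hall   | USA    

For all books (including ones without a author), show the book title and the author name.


LEFT JOIN keeps every row from books (the left table); where author_id has no match in authors, the author columns become NULL. Walk through each book:
  - book 1 (The Last Train): author_id=6 -> matches Hall
  - book 2 (The Iron Gate): author_id=NULL, no match -> kept with NULL
  - book 3 (The Long Road): author_id=NULL, no match -> kept with NULL
  - book 4 (Winter Gardens): author_id=5 -> matches Taylor
All 4 rows appear; 2 have NULL author.

SQL:
SELECT a.title, b.name AS author
FROM books a
LEFT JOIN authors b ON a.author_id = b.id

Result:
title          | author
---------------+-------
The Last Train | Hall  
The Iron Gate  | NULL  
The Long Road  | NULL  
Winter Gardens | Taylor


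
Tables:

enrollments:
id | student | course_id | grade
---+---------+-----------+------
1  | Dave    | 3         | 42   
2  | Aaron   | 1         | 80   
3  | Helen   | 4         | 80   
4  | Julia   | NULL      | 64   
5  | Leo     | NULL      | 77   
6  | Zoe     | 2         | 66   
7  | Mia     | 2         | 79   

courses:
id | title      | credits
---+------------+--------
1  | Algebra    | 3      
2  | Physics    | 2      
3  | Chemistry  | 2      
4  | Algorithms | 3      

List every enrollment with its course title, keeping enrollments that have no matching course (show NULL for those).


LEFT JOIN keeps every row from enrollments (the left table); where course_id has no match in courses, the course columns become NULL. Walk through each enrollment:
  - enrollment 1 (Dave): course_id=3 -> matches Chemistry
  - enrollment 2 (Aaron): course_id=1 -> matches Algebra
  - enrollment 3 (Helen): course_id=4 -> matches Algorithms
  - enrollment 4 (Julia): course_id=NULL, no match -> kept with NULL
  - enrollment 5 (Leo): course_id=NULL, no match -> kept with NULL
  - enrollment 6 (Zoe): course_id=2 -> matches Physics
  - enrollment 7 (Mia): course_id=2 -> matches Physics
All 7 rows appear; 2 have NULL course.

SQL:
SELECT a.student, b.title AS course
FROM enrollments a
LEFT JOIN courses b ON a.course_id = b.id

Result:
student | course    
--------+-----------
Dave    | Chemistry 
Aaron   | Algebra   
Helen   | Algorithms
Julia   | NULL      
Leo     | NULL      
Zoe     | Physics   
Mia     | Physics   


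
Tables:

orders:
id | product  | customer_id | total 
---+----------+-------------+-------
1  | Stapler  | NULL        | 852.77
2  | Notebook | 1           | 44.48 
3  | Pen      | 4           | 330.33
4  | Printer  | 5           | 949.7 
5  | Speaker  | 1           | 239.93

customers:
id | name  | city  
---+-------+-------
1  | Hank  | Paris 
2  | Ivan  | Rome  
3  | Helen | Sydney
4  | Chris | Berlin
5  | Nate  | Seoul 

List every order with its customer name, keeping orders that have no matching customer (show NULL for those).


LEFT JOIN keeps every row from orders (the left table); where customer_id has no match in customers, the customer columns become NULL. Walk through each order:
  - order 1 (Stapler): customer_id=NULL, no match -> kept with NULL
  - order 2 (Notebook): customer_id=1 -> matches Hank
  - order 3 (Pen): customer_id=4 -> matches Chris
  - order 4 (Printer): customer_id=5 -> matches Nate
  - order 5 (Speaker): customer_id=1 -> matches Hank
All 5 rows appear; 1 has NULL customer.

SQL:
SELECT a.product, b.name AS customer
FROM orders a
LEFT JOIN customers b ON a.customer_id = b.id

Result:
product  | customer
---------+---------
Stapler  | NULL    
Notebook | Hank    
Pen      | Chris   
Printer  | Nate    
Speaker  | Hank    


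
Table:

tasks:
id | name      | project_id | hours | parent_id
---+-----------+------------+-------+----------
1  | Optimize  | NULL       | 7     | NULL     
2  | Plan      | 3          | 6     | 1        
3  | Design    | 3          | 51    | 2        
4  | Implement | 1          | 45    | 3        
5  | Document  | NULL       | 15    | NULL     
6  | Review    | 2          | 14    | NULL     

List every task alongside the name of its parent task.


This is a self-join: tasks is joined to a second copy of itself, matching each row's parent_id to another row's id. Use LEFT JOIN so rows with parent_id=NULL are kept.
  - task 1 (Optimize): parent_id=NULL -> NULL
  - task 2 (Plan): parent_id=1 -> Optimize
  - task 3 (Design): parent_id=2 -> Plan
  - task 4 (Implement): parent_id=3 -> Design
  - task 5 (Document): parent_id=NULL -> NULL
  - task 6 (Review): parent_id=NULL -> NULL

SQL:
SELECT a.name AS item, b.name AS parent
FROM tasks a
LEFT JOIN tasks b ON a.parent_id = b.id

Result:
item      | parent  
----------+---------
Optimize  | NULL    
Plan      | Optimize
Design    | Plan    
Implement | Design  
Document  | NULL    
Review    | NULL    


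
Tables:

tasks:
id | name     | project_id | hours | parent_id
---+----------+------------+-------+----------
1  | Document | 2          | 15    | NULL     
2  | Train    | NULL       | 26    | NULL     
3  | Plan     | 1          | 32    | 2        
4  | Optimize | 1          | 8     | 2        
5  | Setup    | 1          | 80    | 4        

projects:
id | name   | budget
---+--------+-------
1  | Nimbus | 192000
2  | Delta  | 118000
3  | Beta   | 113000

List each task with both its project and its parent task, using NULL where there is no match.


Two LEFT JOINs from the same base table tasks: one to projects via project_id, one to tasks itself via parent_id. Both are LEFT so every task is preserved.
Match against projects:
  - task 1 (Document): project_id=2 -> matches Delta
  - task 2 (Train): project_id=NULL, no match -> kept with NULL
  - task 3 (Plan): project_id=1 -> matches Nimbus
  - task 4 (Optimize): project_id=1 -> matches Nimbus
  - task 5 (Setup): project_id=1 -> matches Nimbus
Match against tasks (self):
  - task 1 (Document): parent_id=NULL -> NULL
  - task 2 (Train): parent_id=NULL -> NULL
  - task 3 (Plan): parent_id=2 -> Train
  - task 4 (Optimize): parent_id=2 -> Train
  - task 5 (Setup): parent_id=4 -> Optimize

SQL:
SELECT a.name, b.name AS project, c.name AS parent
FROM tasks a
LEFT JOIN projects b ON a.project_id = b.id
LEFT JOIN tasks c ON a.parent_id = c.id

Result:
name     | project | parent  
---------+---------+---------
Document | Delta   | NULL    
Train    | NULL    | NULL    
Plan     | Nimbus  | Train   
Optimize | Nimbus  | Train   
Setup    | Nimbus  | Optimize


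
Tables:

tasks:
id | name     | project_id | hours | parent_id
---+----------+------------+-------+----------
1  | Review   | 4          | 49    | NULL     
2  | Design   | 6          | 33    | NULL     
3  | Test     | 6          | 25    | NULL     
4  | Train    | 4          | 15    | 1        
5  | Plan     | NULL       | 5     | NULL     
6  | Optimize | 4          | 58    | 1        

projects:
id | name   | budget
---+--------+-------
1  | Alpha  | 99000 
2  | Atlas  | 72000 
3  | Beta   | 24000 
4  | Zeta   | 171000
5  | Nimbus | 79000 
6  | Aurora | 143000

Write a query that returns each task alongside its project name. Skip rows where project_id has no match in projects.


INNER JOIN keeps only tasks rows whose project_id matches an id in projects. Walk through each task:
  - task 1 (Review): project_id=4 -> matches Zeta
  - task 2 (Design): project_id=6 -> matches Aurora
  - task 3 (Test): project_id=6 -> matches Aurora
  - task 4 (Train): project_id=4 -> matches Zeta
  - task 5 (Plan): project_id=NULL, no match -> dropped
  - task 6 (Optimize): project_id=4 -> matches Zeta
So 1 of 6 rows is dropped.

SQL:
SELECT a.name, b.name AS project
FROM tasks a
INNER JOIN projects b ON a.project_id = b.id

Result:
name     | project
---------+--------
Review   | Zeta   
Design   | Aurora 
Test     | Aurora 
Train    | Zeta   
Optimize | Zeta   


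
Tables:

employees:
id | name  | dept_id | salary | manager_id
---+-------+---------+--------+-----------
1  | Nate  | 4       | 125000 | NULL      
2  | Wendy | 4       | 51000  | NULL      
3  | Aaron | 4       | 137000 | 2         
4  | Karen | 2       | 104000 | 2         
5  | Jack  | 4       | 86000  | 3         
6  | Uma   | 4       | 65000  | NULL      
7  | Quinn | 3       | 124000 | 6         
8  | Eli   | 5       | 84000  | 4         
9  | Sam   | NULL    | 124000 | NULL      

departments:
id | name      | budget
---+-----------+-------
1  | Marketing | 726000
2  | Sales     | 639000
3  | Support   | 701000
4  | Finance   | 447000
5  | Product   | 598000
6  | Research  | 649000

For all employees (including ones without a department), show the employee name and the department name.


LEFT JOIN keeps every row from employees (the left table); where dept_id has no match in departments, the department columns become NULL. Walk through each employee:
  - employee 1 (Nate): dept_id=4 -> matches Finance
  - employee 2 (Wendy): dept_id=4 -> matches Finance
  - employee 3 (Aaron): dept_id=4 -> matches Finance
  - employee 4 (Karen): dept_id=2 -> matches Sales
  - employee 5 (Jack): dept_id=4 -> matches Finance
  - employee 6 (Uma): dept_id=4 -> matches Finance
  - employee 7 (Quinn): dept_id=3 -> matches Support
  - employee 8 (Eli): dept_id=5 -> matches Product
  - employee 9 (Sam): dept_id=NULL, no match -> kept with NULL
All 9 rows appear; 1 has NULL department.

SQL:
SELECT a.name, b.name AS department
FROM employees a
LEFT JOIN departments b ON a.dept_id = b.id

Result:
name  | department
------+-----------
Nate  | Finance   
Wendy | Finance   
Aaron | Finance   
Karen | Sales     
Jack  | Finance   
Uma   | Finance   
Quinn | Support   
Eli   | Product   
Sam   | NULL      


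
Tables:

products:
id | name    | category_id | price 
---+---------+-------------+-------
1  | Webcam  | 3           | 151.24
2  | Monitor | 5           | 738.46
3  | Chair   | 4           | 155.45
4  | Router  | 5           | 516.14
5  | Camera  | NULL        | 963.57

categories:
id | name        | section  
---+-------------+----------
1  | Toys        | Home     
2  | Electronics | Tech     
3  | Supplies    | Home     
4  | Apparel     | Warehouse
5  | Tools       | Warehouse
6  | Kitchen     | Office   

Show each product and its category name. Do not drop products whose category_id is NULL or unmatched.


LEFT JOIN keeps every row from products (the left table); where category_id has no match in categories, the category columns become NULL. Walk through each product:
  - product 1 (Webcam): category_id=3 -> matches Supplies
  - product 2 (Monitor): category_id=5 -> matches Tools
  - product 3 (Chair): category_id=4 -> matches Apparel
  - product 4 (Router): category_id=5 -> matches Tools
  - product 5 (Camera): category_id=NULL, no match -> kept with NULL
All 5 rows appear; 1 has NULL category.

SQL:
SELECT a.name, b.name AS category
FROM products a
LEFT JOIN categories b ON a.category_id = b.id

Result:
name    | category
--------+---------
Webcam  | Supplies
Monitor | Tools   
Chair   | Apparel 
Router  | Tools   
Camera  | NULL    


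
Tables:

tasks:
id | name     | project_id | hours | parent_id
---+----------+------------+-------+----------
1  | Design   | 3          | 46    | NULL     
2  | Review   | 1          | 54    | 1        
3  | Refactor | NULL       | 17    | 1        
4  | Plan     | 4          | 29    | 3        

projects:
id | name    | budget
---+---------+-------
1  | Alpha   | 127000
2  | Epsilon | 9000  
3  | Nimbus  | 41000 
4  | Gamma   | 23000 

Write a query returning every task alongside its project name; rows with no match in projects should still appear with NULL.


LEFT JOIN keeps every row from tasks (the left table); where project_id has no match in projects, the project columns become NULL. Walk through each task:
  - task 1 (Design): project_id=3 -> matches Nimbus
  - task 2 (Review): project_id=1 -> matches Alpha
  - task 3 (Refactor): project_id=NULL, no match -> kept with NULL
  - task 4 (Plan): project_id=4 -> matches Gamma
All 4 rows appear; 1 has NULL project.

SQL:
SELECT a.name, b.name AS project
FROM tasks a
LEFT JOIN projects b ON a.project_id = b.id

Result:
name     | project
---------+--------
Design   | Nimbus 
Review   | Alpha  
Refactor | NULL   
Plan     | Gamma  


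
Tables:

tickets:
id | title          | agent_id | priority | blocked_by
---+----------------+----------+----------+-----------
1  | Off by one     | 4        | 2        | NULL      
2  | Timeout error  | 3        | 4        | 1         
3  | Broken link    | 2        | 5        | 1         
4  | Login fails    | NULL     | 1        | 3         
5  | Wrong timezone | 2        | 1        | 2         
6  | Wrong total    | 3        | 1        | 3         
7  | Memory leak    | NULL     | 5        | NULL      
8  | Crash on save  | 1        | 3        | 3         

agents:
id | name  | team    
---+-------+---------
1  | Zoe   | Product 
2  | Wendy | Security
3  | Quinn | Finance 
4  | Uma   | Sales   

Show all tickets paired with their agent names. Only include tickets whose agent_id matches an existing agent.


INNER JOIN keeps only tickets rows whose agent_id matches an id in agents. Walk through each ticket:
  - ticket 1 (Off by one): agent_id=4 -> matches Uma
  - ticket 2 (Timeout error): agent_id=3 -> matches Quinn
  - ticket 3 (Broken link): agent_id=2 -> matches Wendy
  - ticket 4 (Login fails): agent_id=NULL, no match -> dropped
  - ticket 5 (Wrong timezone): agent_id=2 -> matches Wendy
  - ticket 6 (Wrong total): agent_id=3 -> matches Quinn
  - ticket 7 (Memory leak): agent_id=NULL, no match -> dropped
  - ticket 8 (Crash on save): agent_id=1 -> matches Zoe
So 2 of 8 rows are dropped.

SQL:
SELECT a.title, b.name AS agent
FROM tickets a
INNER JOIN agents b ON a.agent_id = b.id

Result:
title          | agent
---------------+------
Off by one     | Uma  
Timeout error  | Quinn
Broken link    | Wendy
Wrong timezone | Wendy
Wrong total    | Quinn
Crash on save  | Zoe  


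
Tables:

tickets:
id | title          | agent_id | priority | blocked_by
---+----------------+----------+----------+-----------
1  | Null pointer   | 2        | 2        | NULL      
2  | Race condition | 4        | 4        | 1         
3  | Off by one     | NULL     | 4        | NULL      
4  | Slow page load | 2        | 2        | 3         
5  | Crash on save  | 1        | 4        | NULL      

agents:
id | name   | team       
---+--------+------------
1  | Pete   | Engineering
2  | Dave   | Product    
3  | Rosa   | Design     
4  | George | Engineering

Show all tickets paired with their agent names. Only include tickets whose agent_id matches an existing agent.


INNER JOIN keeps only tickets rows whose agent_id matches an id in agents. Walk through each ticket:
  - ticket 1 (Null pointer): agent_id=2 -> matches Dave
  - ticket 2 (Race condition): agent_id=4 -> matches George
  - ticket 3 (Off by one): agent_id=NULL, no match -> dropped
  - ticket 4 (Slow page load): agent_id=2 -> matches Dave
  - ticket 5 (Crash on save): agent_id=1 -> matches Pete
So 1 of 5 rows is dropped.

SQL:
SELECT a.title, b.name AS agent
FROM tickets a
INNER JOIN agents b ON a.agent_id = b.id

Result:
title          | agent 
---------------+-------
Null pointer   | Dave  
Race condition | George
Slow page load | Dave  
Crash on save  | Pete  


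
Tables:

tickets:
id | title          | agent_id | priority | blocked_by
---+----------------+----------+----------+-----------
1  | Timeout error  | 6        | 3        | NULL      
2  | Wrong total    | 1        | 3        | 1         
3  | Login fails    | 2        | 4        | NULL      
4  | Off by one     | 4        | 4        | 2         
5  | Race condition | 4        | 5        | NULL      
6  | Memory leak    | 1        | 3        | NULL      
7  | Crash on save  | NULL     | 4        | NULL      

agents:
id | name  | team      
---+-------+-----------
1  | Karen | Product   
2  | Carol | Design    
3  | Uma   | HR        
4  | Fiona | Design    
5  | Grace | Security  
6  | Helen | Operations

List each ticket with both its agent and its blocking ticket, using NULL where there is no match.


Two LEFT JOINs from the same base table tickets: one to agents via agent_id, one to tickets itself via blocked_by. Both are LEFT so every ticket is preserved.
Match against agents:
  - ticket 1 (Timeout error): agent_id=6 -> matches Helen
  - ticket 2 (Wrong total): agent_id=1 -> matches Karen
  - ticket 3 (Login fails): agent_id=2 -> matches Carol
  - ticket 4 (Off by one): agent_id=4 -> matches Fiona
  - ticket 5 (Race condition): agent_id=4 -> matches Fiona
  - ticket 6 (Memory leak): agent_id=1 -> matches Karen
  - ticket 7 (Crash on save): agent_id=NULL, no match -> kept with NULL
Match against tickets (self):
  - ticket 1 (Timeout error): blocked_by=NULL -> NULL
  - ticket 2 (Wrong total): blocked_by=1 -> Timeout error
  - ticket 3 (Login fails): blocked_by=NULL -> NULL
  - ticket 4 (Off by one): blocked_by=2 -> Wrong total
  - ticket 5 (Race condition): blocked_by=NULL -> NULL
  - ticket 6 (Memory leak): blocked_by=NULL -> NULL
  - ticket 7 (Crash on save): blocked_by=NULL -> NULL

SQL:
SELECT a.title, b.name AS agent, c.title AS blocked_by
FROM tickets a
LEFT JOIN agents b ON a.agent_id = b.id
LEFT JOIN tickets c ON a.blocked_by = c.id

Result:
title          | agent | blocked_by   
---------------+-------+--------------
Timeout error  | Helen | NULL         
Wrong total    | Karen | Timeout error
Login fails    | Carol | NULL         
Off by one     | Fiona | Wrong total  
Race condition | Fiona | NULL         
Memory leak    | Karen | NULL         
Crash on save  | NULL  | NULL         


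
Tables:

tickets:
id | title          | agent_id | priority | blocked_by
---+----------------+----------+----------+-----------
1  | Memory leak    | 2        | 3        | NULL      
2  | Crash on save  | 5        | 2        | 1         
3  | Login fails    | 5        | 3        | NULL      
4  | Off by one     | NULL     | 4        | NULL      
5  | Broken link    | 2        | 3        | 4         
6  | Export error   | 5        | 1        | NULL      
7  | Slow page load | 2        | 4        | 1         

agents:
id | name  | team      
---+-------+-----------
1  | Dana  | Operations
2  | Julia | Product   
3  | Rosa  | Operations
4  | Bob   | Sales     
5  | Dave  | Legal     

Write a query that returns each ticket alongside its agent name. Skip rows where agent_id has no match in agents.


INNER JOIN keeps only tickets rows whose agent_id matches an id in agents. Walk through each ticket:
  - ticket 1 (Memory leak): agent_id=2 -> matches Julia
  - ticket 2 (Crash on save): agent_id=5 -> matches Dave
  - ticket 3 (Login fails): agent_id=5 -> matches Dave
  - ticket 4 (Off by one): agent_id=NULL, no match -> dropped
  - ticket 5 (Broken link): agent_id=2 -> matches Julia
  - ticket 6 (Export error): agent_id=5 -> matches Dave
  - ticket 7 (Slow page load): agent_id=2 -> matches Julia
So 1 of 7 rows is dropped.

SQL:
SELECT a.title, b.name AS agent
FROM tickets a
INNER JOIN agents b ON a.agent_id = b.id

Result:
title          | agent
---------------+------
Memory leak    | Julia
Crash on save  | Dave 
Login fails    | Dave 
Broken link    | Julia
Export error   | Dave 
Slow page load | Julia


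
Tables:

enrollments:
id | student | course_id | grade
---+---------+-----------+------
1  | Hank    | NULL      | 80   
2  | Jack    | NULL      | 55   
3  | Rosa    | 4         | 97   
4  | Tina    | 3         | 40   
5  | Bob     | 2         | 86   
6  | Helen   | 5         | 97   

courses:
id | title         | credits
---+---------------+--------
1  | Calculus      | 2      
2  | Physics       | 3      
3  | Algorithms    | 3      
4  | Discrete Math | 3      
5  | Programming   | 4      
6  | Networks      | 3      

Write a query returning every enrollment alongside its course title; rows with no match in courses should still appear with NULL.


LEFT JOIN keeps every row from enrollments (the left table); where course_id has no match in courses, the course columns become NULL. Walk through each enrollment:
  - enrollment 1 (Hank): course_id=NULL, no match -> kept with NULL
  - enrollment 2 (Jack): course_id=NULL, no match -> kept with NULL
  - enrollment 3 (Rosa): course_id=4 -> matches Discrete Math
  - enrollment 4 (Tina): course_id=3 -> matches Algorithms
  - enrollment 5 (Bob): course_id=2 -> matches Physics
  - enrollment 6 (Helen): course_id=5 -> matches Programming
All 6 rows appear; 2 have NULL course.

SQL:
SELECT a.student, b.title AS course
FROM enrollments a
LEFT JOIN courses b ON a.course_id = b.id

Result:
student | course       
--------+--------------
Hank    | NULL         
Jack    | NULL         
Rosa    | Discrete Math
Tina    | Algorithms   
Bob     | Physics      
Helen   | Programming  


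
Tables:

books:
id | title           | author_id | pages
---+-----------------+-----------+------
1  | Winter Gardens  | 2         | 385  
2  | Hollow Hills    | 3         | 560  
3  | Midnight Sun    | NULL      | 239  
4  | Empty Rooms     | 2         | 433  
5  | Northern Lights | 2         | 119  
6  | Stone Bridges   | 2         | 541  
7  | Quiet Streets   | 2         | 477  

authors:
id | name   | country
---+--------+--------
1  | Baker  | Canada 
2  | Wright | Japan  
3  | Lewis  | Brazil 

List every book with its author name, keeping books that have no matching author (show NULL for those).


LEFT JOIN keeps every row from books (the left table); where author_id has no match in authors, the author columns become NULL. Walk through each book:
  - book 1 (Winter Gardens): author_id=2 -> matches Wright
  - book 2 (Hollow Hills): author_id=3 -> matches Lewis
  - book 3 (Midnight Sun): author_id=NULL, no match -> kept with NULL
  - book 4 (Empty Rooms): author_id=2 -> matches Wright
  - book 5 (Northern Lights): author_id=2 -> matches Wright
  - book 6 (Stone Bridges): author_id=2 -> matches Wright
  - book 7 (Quiet Streets): author_id=2 -> matches Wright
All 7 rows appear; 1 has NULL author.

SQL:
SELECT a.title, b.name AS author
FROM books a
LEFT JOIN authors b ON a.author_id = b.id

Result:
title           | author
----------------+-------
Winter Gardens  | Wright
Hollow Hills    | Lewis 
Midnight Sun    | NULL  
Empty Rooms     | Wright
Northern Lights | Wright
Stone Bridges   | Wright
Quiet Streets   | Wright


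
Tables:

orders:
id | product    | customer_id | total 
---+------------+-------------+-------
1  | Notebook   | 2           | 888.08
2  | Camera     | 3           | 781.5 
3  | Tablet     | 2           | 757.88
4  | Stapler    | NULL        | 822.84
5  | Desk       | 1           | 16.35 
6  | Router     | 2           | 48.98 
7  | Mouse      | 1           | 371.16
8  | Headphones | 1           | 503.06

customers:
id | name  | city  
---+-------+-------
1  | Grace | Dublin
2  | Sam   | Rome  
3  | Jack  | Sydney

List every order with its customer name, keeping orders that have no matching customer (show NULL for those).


LEFT JOIN keeps every row from orders (the left table); where customer_id has no match in customers, the customer columns become NULL. Walk through each order:
  - order 1 (Notebook): customer_id=2 -> matches Sam
  - order 2 (Camera): customer_id=3 -> matches Jack
  - order 3 (Tablet): customer_id=2 -> matches Sam
  - order 4 (Stapler): customer_id=NULL, no match -> kept with NULL
  - order 5 (Desk): customer_id=1 -> matches Grace
  - order 6 (Router): customer_id=2 -> matches Sam
  - order 7 (Mouse): customer_id=1 -> matches Grace
  - order 8 (Headphones): customer_id=1 -> matches Grace
All 8 rows appear; 1 has NULL customer.

SQL:
SELECT a.product, b.name AS customer
FROM orders a
LEFT JOIN customers b ON a.customer_id = b.id

Result:
product    | customer
-----------+---------
Notebook   | Sam     
Camera     | Jack    
Tablet     | Sam     
Stapler    | NULL    
Desk       | Grace   
Router     | Sam     
Mouse      | Grace   
Headphones | Grace   


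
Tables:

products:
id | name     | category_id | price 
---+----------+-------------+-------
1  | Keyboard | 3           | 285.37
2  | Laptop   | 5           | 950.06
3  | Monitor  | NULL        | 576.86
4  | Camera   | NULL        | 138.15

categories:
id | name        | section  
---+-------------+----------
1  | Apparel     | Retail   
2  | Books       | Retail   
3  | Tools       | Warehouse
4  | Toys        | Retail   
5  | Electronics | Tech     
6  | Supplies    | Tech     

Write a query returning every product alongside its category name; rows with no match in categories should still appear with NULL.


LEFT JOIN keeps every row from products (the left table); where category_id has no match in categories, the category columns become NULL. Walk through each product:
  - product 1 (Keyboard): category_id=3 -> matches Tools
  - product 2 (Laptop): category_id=5 -> matches Electronics
  - product 3 (Monitor): category_id=NULL, no match -> kept with NULL
  - product 4 (Camera): category_id=NULL, no match -> kept with NULL
All 4 rows appear; 2 have NULL category.

SQL:
SELECT a.name, b.name AS category
FROM products a
LEFT JOIN categories b ON a.category_id = b.id

Result:
name     | category   
---------+------------
Keyboard | Tools      
Laptop   | Electronics
Monitor  | NULL       
Camera   | NULL       


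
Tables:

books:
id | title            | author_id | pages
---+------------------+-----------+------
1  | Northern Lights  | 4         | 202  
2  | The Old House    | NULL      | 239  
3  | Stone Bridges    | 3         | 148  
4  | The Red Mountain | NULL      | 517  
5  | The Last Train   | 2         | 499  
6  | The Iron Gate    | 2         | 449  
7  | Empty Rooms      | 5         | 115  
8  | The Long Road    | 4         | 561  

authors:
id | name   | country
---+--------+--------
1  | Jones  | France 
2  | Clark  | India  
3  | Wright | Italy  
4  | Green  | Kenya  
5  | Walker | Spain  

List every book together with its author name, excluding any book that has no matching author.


INNER JOIN keeps only books rows whose author_id matches an id in authors. Walk through each book:
  - book 1 (Northern Lights): author_id=4 -> matches Green
  - book 2 (The Old House): author_id=NULL, no match -> dropped
  - book 3 (Stone Bridges): author_id=3 -> matches Wright
  - book 4 (The Red Mountain): author_id=NULL, no match -> dropped
  - book 5 (The Last Train): author_id=2 -> matches Clark
  - book 6 (The Iron Gate): author_id=2 -> matches Clark
  - book 7 (Empty Rooms): author_id=5 -> matches Walker
  - book 8 (The Long Road): author_id=4 -> matches Green
So 2 of 8 rows are dropped.

SQL:
SELECT a.title, b.name AS author
FROM books a
INNER JOIN authors b ON a.author_id = b.id

Result:
title           | author
----------------+-------
Northern Lights | Green 
Stone Bridges   | Wright
The Last Train  | Clark 
The Iron Gate   | Clark 
Empty Rooms     | Walker
The Long Road   | Green 


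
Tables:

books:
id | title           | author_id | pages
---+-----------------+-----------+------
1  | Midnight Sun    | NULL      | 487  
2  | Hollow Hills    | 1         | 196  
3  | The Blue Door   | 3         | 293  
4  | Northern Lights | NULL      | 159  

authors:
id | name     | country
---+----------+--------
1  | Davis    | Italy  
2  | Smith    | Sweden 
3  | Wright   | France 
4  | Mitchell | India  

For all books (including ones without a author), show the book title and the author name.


LEFT JOIN keeps every row from books (the left table); where author_id has no match in authors, the author columns become NULL. Walk through each book:
  - book 1 (Midnight Sun): author_id=NULL, no match -> kept with NULL
  - book 2 (Hollow Hills): author_id=1 -> matches Davis
  - book 3 (The Blue Door): author_id=3 -> matches Wright
  - book 4 (Northern Lights): author_id=NULL, no match -> kept with NULL
All 4 rows appear; 2 have NULL author.

SQL:
SELECT a.title, b.name AS author
FROM books a
LEFT JOIN authors b ON a.author_id = b.id

Result:
title           | author
----------------+-------
Midnight Sun    | NULL  
Hollow Hills    | Davis 
The Blue Door   | Wright
Northern Lights | NULL  


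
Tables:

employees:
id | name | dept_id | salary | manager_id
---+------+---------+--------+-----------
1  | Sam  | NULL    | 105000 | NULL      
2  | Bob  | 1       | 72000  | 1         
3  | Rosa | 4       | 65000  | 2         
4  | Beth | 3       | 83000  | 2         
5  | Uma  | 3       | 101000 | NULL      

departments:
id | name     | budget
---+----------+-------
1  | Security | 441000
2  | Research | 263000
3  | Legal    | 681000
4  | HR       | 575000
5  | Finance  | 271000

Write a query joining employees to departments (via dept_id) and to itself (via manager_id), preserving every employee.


Two LEFT JOINs from the same base table employees: one to departments via dept_id, one to employees itself via manager_id. Both are LEFT so every employee is preserved.
Match against departments:
  - employee 1 (Sam): dept_id=NULL, no match -> kept with NULL
  - employee 2 (Bob): dept_id=1 -> matches Security
  - employee 3 (Rosa): dept_id=4 -> matches HR
  - employee 4 (Beth): dept_id=3 -> matches Legal
  - employee 5 (Uma): dept_id=3 -> matches Legal
Match against employees (self):
  - employee 1 (Sam): manager_id=NULL -> NULL
  - employee 2 (Bob): manager_id=1 -> Sam
  - employee 3 (Rosa): manager_id=2 -> Bob
  - employee 4 (Beth): manager_id=2 -> Bob
  - employee 5 (Uma): manager_id=NULL -> NULL

SQL:
SELECT a.name, b.name AS department, c.name AS manager
FROM employees a
LEFT JOIN departments b ON a.dept_id = b.id
LEFT JOIN employees c ON a.manager_id = c.id

Result:
name | department | manager
-----+------------+--------
Sam  | NULL       | NULL   
Bob  | Security   | Sam    
Rosa | HR         | Bob    
Beth | Legal      | Bob    
Uma  | Legal      | NULL   


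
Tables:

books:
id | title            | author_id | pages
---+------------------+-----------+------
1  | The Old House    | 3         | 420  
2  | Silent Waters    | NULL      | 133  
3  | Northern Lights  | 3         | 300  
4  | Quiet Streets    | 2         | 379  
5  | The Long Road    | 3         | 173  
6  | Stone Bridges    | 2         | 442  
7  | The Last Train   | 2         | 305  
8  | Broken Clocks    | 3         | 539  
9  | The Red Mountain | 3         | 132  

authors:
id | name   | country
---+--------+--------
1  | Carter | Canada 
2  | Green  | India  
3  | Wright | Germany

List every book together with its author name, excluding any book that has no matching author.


INNER JOIN keeps only books rows whose author_id matches an id in authors. Walk through each book:
  - book 1 (The Old House): author_id=3 -> matches Wright
  - book 2 (Silent Waters): author_id=NULL, no match -> dropped
  - book 3 (Northern Lights): author_id=3 -> matches Wright
  - book 4 (Quiet Streets): author_id=2 -> matches Green
  - book 5 (The Long Road): author_id=3 -> matches Wright
  - book 6 (Stone Bridges): author_id=2 -> matches Green
  - book 7 (The Last Train): author_id=2 -> matches Green
  - book 8 (Broken Clocks): author_id=3 -> matches Wright
  - book 9 (The Red Mountain): author_id=3 -> matches Wright
So 1 of 9 rows is dropped.

SQL:
SELECT a.title, b.name AS author
FROM books a
INNER JOIN authors b ON a.author_id = b.id

Result:
title            | author
-----------------+-------
The Old House    | Wright
Northern Lights  | Wright
Quiet Streets    | Green 
The Long Road    | Wright
Stone Bridges    | Green 
The Last Train   | Green 
Broken Clocks    | Wright
The Red Mountain | Wright


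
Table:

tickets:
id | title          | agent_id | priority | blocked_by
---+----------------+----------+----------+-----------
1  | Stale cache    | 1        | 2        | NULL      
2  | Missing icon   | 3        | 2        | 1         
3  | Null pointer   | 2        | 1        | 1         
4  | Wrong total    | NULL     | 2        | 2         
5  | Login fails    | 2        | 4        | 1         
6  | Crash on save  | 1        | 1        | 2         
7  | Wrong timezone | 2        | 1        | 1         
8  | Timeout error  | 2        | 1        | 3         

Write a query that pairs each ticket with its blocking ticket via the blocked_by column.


This is a self-join: tickets is joined to a second copy of itself, matching each row's blocked_by to another row's id. Use LEFT JOIN so rows with blocked_by=NULL are kept.
  - ticket 1 (Stale cache): blocked_by=NULL -> NULL
  - ticket 2 (Missing icon): blocked_by=1 -> Stale cache
  - ticket 3 (Null pointer): blocked_by=1 -> Stale cache
  - ticket 4 (Wrong total): blocked_by=2 -> Missing icon
  - ticket 5 (Login fails): blocked_by=1 -> Stale cache
  - ticket 6 (Crash on save): blocked_by=2 -> Missing icon
  - ticket 7 (Wrong timezone): blocked_by=1 -> Stale cache
  - ticket 8 (Timeout error): blocked_by=3 -> Null pointer

SQL:
SELECT a.title AS item, b.title AS blocked_by
FROM tickets a
LEFT JOIN tickets b ON a.blocked_by = b.id

Result:
item           | blocked_by  
---------------+-------------
Stale cache    | NULL        
Missing icon   | Stale cache 
Null pointer   | Stale cache 
Wrong total    | Missing icon
Login fails    | Stale cache 
Crash on save  | Missing icon
Wrong timezone | Stale cache 
Timeout error  | Null pointer


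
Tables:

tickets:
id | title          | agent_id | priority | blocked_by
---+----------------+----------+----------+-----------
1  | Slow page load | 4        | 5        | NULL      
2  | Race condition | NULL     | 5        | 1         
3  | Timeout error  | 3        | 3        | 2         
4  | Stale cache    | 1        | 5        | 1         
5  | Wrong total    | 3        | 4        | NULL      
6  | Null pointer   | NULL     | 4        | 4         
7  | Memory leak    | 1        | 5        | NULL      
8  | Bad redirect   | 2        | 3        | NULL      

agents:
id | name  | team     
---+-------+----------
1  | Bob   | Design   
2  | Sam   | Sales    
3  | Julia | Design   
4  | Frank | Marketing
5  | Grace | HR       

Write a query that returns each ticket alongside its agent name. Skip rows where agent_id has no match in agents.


INNER JOIN keeps only tickets rows whose agent_id matches an id in agents. Walk through each ticket:
  - ticket 1 (Slow page load): agent_id=4 -> matches Frank
  - ticket 2 (Race condition): agent_id=NULL, no match -> dropped
  - ticket 3 (Timeout error): agent_id=3 -> matches Julia
  - ticket 4 (Stale cache): agent_id=1 -> matches Bob
  - ticket 5 (Wrong total): agent_id=3 -> matches Julia
  - ticket 6 (Null pointer): agent_id=NULL, no match -> dropped
  - ticket 7 (Memory leak): agent_id=1 -> matches Bob
  - ticket 8 (Bad redirect): agent_id=2 -> matches Sam
So 2 of 8 rows are dropped.

SQL:
SELECT a.title, b.name AS agent
FROM tickets a
INNER JOIN agents b ON a.agent_id = b.id

Result:
title          | agent
---------------+------
Slow page load | Frank
Timeout error  | Julia
Stale cache    | Bob  
Wrong total    | Julia
Memory leak    | Bob  
Bad redirect   | Sam  


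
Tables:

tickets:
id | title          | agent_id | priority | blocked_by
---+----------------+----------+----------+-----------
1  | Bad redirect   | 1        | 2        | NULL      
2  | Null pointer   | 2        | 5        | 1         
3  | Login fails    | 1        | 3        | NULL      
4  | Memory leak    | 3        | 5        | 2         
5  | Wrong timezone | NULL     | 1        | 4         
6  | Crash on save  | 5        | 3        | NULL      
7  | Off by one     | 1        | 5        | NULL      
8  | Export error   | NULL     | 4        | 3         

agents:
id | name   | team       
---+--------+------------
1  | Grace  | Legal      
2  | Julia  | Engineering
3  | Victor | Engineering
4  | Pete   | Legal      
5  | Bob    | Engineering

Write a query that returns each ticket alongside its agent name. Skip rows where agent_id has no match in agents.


INNER JOIN keeps only tickets rows whose agent_id matches an id in agents. Walk through each ticket:
  - ticket 1 (Bad redirect): agent_id=1 -> matches Grace
  - ticket 2 (Null pointer): agent_id=2 -> matches Julia
  - ticket 3 (Login fails): agent_id=1 -> matches Grace
  - ticket 4 (Memory leak): agent_id=3 -> matches Victor
  - ticket 5 (Wrong timezone): agent_id=NULL, no match -> dropped
  - ticket 6 (Crash on save): agent_id=5 -> matches Bob
  - ticket 7 (Off by one): agent_id=1 -> matches Grace
  - ticket 8 (Export error): agent_id=NULL, no match -> dropped
So 2 of 8 rows are dropped.

SQL:
SELECT a.title, b.name AS agent
FROM tickets a
INNER JOIN agents b ON a.agent_id = b.id

Result:
title         | agent 
--------------+-------
Bad redirect  | Grace 
Null pointer  | Julia 
Login fails   | Grace 
Memory leak   | Victor
Crash on save | Bob   
Off by one    | Grace 


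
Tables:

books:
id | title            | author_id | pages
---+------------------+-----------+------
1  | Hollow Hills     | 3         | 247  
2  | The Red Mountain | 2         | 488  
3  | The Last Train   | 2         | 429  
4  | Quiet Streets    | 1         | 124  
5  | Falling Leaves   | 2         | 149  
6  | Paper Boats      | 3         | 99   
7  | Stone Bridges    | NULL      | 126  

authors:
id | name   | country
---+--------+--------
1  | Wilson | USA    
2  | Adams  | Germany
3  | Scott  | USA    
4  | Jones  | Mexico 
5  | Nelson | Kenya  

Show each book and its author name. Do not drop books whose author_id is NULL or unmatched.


LEFT JOIN keeps every row from books (the left table); where author_id has no match in authors, the author columns become NULL. Walk through each book:
  - book 1 (Hollow Hills): author_id=3 -> matches Scott
  - book 2 (The Red Mountain): author_id=2 -> matches Adams
  - book 3 (The Last Train): author_id=2 -> matches Adams
  - book 4 (Quiet Streets): author_id=1 -> matches Wilson
  - book 5 (Falling Leaves): author_id=2 -> matches Adams
  - book 6 (Paper Boats): author_id=3 -> matches Scott
  - book 7 (Stone Bridges): author_id=NULL, no match -> kept with NULL
All 7 rows appear; 1 has NULL author.

SQL:
SELECT a.title, b.name AS author
FROM books a
LEFT JOIN authors b ON a.author_id = b.id

Result:
title            | author
-----------------+-------
Hollow Hills     | Scott 
The Red Mountain | Adams 
The Last Train   | Adams 
Quiet Streets    | Wilson
Falling Leaves   | Adams 
Paper Boats      | Scott 
Stone Bridges    | NULL  


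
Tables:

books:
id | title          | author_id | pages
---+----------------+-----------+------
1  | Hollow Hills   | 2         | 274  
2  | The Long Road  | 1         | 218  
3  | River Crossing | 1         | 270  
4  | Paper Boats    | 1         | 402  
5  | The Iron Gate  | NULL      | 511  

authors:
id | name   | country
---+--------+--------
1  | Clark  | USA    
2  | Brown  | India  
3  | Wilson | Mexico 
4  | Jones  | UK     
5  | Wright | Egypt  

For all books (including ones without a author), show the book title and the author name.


LEFT JOIN keeps every row from books (the left table); where author_id has no match in authors, the author columns become NULL. Walk through each book:
  - book 1 (Hollow Hills): author_id=2 -> matches Brown
  - book 2 (The Long Road): author_id=1 -> matches Clark
  - book 3 (River Crossing): author_id=1 -> matches Clark
  - book 4 (Paper Boats): author_id=1 -> matches Clark
  - book 5 (The Iron Gate): author_id=NULL, no match -> kept with NULL
All 5 rows appear; 1 has NULL author.

SQL:
SELECT a.title, b.name AS author
FROM books a
LEFT JOIN authors b ON a.author_id = b.id

Result:
title          | author
---------------+-------
Hollow Hills   | Brown 
The Long Road  | Clark 
River Crossing | Clark 
Paper Boats    | Clark 
The Iron Gate  | NULL  
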